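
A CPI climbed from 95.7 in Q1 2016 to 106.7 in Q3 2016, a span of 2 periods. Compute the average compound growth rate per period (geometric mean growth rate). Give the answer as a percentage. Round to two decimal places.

Growth factor = (106.7/95.7)^(1/2) = (1.114943)^(1/2) = 1.055908
Growth rate = 1.055908 − 1 = 0.055908 = 5.5908%

5.59%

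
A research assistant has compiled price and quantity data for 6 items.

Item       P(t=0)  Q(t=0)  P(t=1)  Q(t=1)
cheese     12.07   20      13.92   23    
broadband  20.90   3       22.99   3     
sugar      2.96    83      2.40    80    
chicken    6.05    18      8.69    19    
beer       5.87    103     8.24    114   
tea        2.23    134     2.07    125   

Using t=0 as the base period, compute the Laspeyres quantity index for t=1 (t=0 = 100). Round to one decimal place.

105.0

Laspeyres quantity index uses base-period prices as weights.
ΣP(t=0)·Q(t=1) = 12.07×23 + 20.90×3 + 2.96×80 + 6.05×19 + 5.87×114 + 2.23×125 = 277.61 + 62.7 + 236.8 + 114.95 + 669.18 + 278.75 = 1639.99
ΣP(t=0)·Q(t=0) = 12.07×20 + 20.90×3 + 2.96×83 + 6.05×18 + 5.87×103 + 2.23×134 = 241.4 + 62.7 + 245.68 + 108.9 + 604.61 + 298.82 = 1562.11
Index = 1639.99 / 1562.11 × 100 = 104.9856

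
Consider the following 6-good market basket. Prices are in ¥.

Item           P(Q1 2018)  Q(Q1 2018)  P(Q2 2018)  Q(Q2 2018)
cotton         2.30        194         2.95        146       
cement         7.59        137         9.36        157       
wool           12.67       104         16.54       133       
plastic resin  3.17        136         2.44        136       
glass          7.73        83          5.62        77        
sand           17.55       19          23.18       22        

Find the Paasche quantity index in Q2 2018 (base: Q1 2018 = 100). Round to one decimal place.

111.7

Paasche quantity index uses current-period prices as weights.
ΣP(Q2 2018)·Q(Q2 2018) = 2.95×146 + 9.36×157 + 16.54×133 + 2.44×136 + 5.62×77 + 23.18×22 = 430.7 + 1469.52 + 2199.82 + 331.84 + 432.74 + 509.96 = 5374.58
ΣP(Q2 2018)·Q(Q1 2018) = 2.95×194 + 9.36×137 + 16.54×104 + 2.44×136 + 5.62×83 + 23.18×19 = 572.3 + 1282.32 + 1720.16 + 331.84 + 466.46 + 440.42 = 4813.5
Index = 5374.58 / 4813.5 × 100 = 111.6564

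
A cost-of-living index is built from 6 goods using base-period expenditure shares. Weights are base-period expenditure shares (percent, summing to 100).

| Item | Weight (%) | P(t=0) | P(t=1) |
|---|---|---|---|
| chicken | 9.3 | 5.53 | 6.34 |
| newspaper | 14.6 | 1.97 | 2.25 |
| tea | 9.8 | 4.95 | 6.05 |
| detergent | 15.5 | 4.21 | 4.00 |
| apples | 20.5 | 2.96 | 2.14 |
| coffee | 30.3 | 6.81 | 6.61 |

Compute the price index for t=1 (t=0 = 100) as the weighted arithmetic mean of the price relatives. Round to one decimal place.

98.3

chicken: 9.3 × (6.34/5.53) = 9.3 × 1.146474 = 10.6622
newspaper: 14.6 × (2.25/1.97) = 14.6 × 1.142132 = 16.6751
tea: 9.8 × (6.05/4.95) = 9.8 × 1.222222 = 11.9778
detergent: 15.5 × (4.00/4.21) = 15.5 × 0.950119 = 14.7268
apples: 20.5 × (2.14/2.96) = 20.5 × 0.722973 = 14.8209
coffee: 30.3 × (6.61/6.81) = 30.3 × 0.970631 = 29.4101
Index = Σ wᵢ·(p₁ᵢ/p₀ᵢ) = 10.6622 + 16.6751 + 11.9778 + 14.7268 + 14.8209 + 29.4101 = 98.2730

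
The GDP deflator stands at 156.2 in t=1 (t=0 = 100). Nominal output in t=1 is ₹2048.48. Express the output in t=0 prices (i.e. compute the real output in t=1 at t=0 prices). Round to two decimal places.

1311.45

Real = Nominal ÷ (Index/100) = 2048.48 ÷ (156.2/100)
     = 2048.48 ÷ 1.562 = 1311.4469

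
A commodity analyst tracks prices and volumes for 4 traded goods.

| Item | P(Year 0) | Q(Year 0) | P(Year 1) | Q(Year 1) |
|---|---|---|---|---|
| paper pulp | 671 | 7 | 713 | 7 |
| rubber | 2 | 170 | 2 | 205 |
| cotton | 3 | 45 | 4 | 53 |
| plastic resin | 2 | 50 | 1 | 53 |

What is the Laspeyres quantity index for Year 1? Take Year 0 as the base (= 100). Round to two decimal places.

Laspeyres quantity index uses base-period prices as weights.
ΣP(Year 0)·Q(Year 1) = 671×7 + 2×205 + 3×53 + 2×53 = 4697 + 410 + 159 + 106 = 5372
ΣP(Year 0)·Q(Year 0) = 671×7 + 2×170 + 3×45 + 2×50 = 4697 + 340 + 135 + 100 = 5272
Index = 5372 / 5272 × 100 = 101.8968

101.90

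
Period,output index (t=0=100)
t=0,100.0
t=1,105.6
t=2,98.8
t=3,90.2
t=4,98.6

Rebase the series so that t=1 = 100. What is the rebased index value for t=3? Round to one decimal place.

Rebased(t=3) = 90.2 / 105.6 × 100 = 85.4167

85.4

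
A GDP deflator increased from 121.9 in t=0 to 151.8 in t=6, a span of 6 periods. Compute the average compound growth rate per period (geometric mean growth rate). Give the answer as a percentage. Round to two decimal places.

3.72%

Growth factor = (151.8/121.9)^(1/6) = (1.245283)^(1/6) = 1.037237
Growth rate = 1.037237 − 1 = 0.037237 = 3.7237%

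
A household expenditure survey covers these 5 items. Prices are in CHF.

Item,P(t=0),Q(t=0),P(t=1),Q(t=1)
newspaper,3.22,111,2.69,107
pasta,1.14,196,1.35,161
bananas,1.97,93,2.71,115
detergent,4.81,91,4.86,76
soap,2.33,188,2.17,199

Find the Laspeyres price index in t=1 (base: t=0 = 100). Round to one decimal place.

101.6

Laspeyres price index uses base-period quantities as weights.
ΣP(t=1)·Q(t=0) = 2.69×111 + 1.35×196 + 2.71×93 + 4.86×91 + 2.17×188 = 298.59 + 264.6 + 252.03 + 442.26 + 407.96 = 1665.44
ΣP(t=0)·Q(t=0) = 3.22×111 + 1.14×196 + 1.97×93 + 4.81×91 + 2.33×188 = 357.42 + 223.44 + 183.21 + 437.71 + 438.04 = 1639.82
Index = 1665.44 / 1639.82 × 100 = 101.5624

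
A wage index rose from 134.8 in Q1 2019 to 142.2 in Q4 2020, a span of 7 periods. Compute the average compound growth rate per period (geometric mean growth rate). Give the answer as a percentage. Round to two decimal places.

0.77%

Growth factor = (142.2/134.8)^(1/7) = (1.054896)^(1/7) = 1.007664
Growth rate = 1.007664 − 1 = 0.007664 = 0.7664%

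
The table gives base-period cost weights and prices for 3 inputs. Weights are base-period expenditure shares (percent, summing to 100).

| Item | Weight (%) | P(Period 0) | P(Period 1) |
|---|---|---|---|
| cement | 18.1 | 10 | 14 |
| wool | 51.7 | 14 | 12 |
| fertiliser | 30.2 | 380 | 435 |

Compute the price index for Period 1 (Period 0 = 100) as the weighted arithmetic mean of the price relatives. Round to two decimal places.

104.23

cement: 18.1 × (14/10) = 18.1 × 1.400000 = 25.3400
wool: 51.7 × (12/14) = 51.7 × 0.857143 = 44.3143
fertiliser: 30.2 × (435/380) = 30.2 × 1.144737 = 34.5711
Index = Σ wᵢ·(p₁ᵢ/p₀ᵢ) = 25.3400 + 44.3143 + 34.5711 = 104.2253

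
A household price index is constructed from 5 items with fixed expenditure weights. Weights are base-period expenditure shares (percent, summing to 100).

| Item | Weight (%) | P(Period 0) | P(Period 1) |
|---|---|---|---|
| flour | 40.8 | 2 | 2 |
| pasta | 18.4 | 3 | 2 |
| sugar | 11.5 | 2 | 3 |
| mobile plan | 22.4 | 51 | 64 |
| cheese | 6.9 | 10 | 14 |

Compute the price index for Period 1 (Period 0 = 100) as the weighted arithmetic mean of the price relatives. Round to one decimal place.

flour: 40.8 × (2/2) = 40.8 × 1.000000 = 40.8000
pasta: 18.4 × (2/3) = 18.4 × 0.666667 = 12.2667
sugar: 11.5 × (3/2) = 11.5 × 1.500000 = 17.2500
mobile plan: 22.4 × (64/51) = 22.4 × 1.254902 = 28.1098
cheese: 6.9 × (14/10) = 6.9 × 1.400000 = 9.6600
Index = Σ wᵢ·(p₁ᵢ/p₀ᵢ) = 40.8000 + 12.2667 + 17.2500 + 28.1098 + 9.6600 = 108.0865

108.1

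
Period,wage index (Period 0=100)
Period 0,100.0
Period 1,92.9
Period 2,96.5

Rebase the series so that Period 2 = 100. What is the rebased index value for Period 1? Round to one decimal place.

Rebased(Period 1) = 92.9 / 96.5 × 100 = 96.2694

96.3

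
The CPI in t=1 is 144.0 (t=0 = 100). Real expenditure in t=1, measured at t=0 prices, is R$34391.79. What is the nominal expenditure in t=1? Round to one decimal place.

Nominal = Real × (Index/100) = 34391.79 × (144.0/100)
        = 34391.79 × 1.440 = 49524.1776

49524.2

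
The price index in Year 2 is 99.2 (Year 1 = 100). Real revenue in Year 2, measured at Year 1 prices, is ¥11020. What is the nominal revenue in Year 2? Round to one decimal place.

10931.8

Nominal = Real × (Index/100) = 11020 × (99.2/100)
        = 11020 × 0.992 = 10931.8400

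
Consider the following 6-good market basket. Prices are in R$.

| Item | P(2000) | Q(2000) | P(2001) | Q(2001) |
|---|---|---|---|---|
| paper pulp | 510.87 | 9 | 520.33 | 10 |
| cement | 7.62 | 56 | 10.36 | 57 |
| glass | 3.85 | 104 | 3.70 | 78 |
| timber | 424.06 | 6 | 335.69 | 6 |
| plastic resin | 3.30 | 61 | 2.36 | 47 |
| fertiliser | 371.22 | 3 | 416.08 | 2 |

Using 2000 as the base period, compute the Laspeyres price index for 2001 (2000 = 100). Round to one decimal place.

Laspeyres price index uses base-period quantities as weights.
ΣP(2001)·Q(2000) = 520.33×9 + 10.36×56 + 3.70×104 + 335.69×6 + 2.36×61 + 416.08×3 = 4682.97 + 580.16 + 384.8 + 2014.14 + 143.96 + 1248.24 = 9054.27
ΣP(2000)·Q(2000) = 510.87×9 + 7.62×56 + 3.85×104 + 424.06×6 + 3.30×61 + 371.22×3 = 4597.83 + 426.72 + 400.4 + 2544.36 + 201.3 + 1113.66 = 9284.27
Index = 9054.27 / 9284.27 × 100 = 97.5227

97.5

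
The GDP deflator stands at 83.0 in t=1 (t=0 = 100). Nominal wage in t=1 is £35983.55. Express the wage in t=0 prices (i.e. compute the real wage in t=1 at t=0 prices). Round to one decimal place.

43353.7

Real = Nominal ÷ (Index/100) = 35983.55 ÷ (83.0/100)
     = 35983.55 ÷ 0.830 = 43353.6747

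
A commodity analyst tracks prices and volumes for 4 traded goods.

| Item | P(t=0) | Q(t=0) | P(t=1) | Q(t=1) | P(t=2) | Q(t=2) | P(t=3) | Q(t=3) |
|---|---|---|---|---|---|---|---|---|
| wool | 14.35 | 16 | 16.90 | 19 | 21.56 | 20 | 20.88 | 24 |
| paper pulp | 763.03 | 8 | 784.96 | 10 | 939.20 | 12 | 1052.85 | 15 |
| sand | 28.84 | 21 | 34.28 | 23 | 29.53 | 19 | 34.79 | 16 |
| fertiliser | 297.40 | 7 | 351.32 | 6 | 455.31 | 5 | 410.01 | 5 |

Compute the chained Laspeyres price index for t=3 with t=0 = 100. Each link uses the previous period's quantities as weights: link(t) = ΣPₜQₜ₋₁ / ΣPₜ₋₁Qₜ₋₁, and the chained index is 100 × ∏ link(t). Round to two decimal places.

139.59

Link t=0→t=1:
ΣP(t=1)Q(t=0) = 16.90×16 + 784.96×8 + 34.28×21 + 351.32×7 = 270.4 + 6279.68 + 719.88 + 2459.24 = 9729.2
ΣP(t=0)Q(t=0) = 14.35×16 + 763.03×8 + 28.84×21 + 297.40×7 = 229.6 + 6104.24 + 605.64 + 2081.8 = 9021.28
link = 9729.2/9021.28 = 1.078472
Link t=1→t=2:
ΣP(t=2)Q(t=1) = 21.56×19 + 939.20×10 + 29.53×23 + 455.31×6 = 409.64 + 9392 + 679.19 + 2731.86 = 13212.69
ΣP(t=1)Q(t=1) = 16.90×19 + 784.96×10 + 34.28×23 + 351.32×6 = 321.1 + 7849.6 + 788.44 + 2107.92 = 11067.06
link = 13212.69/11067.06 = 1.193875
Link t=2→t=3:
ΣP(t=3)Q(t=2) = 20.88×20 + 1052.85×12 + 34.79×19 + 410.01×5 = 417.6 + 12634.2 + 661.01 + 2050.05 = 15762.86
ΣP(t=2)Q(t=2) = 21.56×20 + 939.20×12 + 29.53×19 + 455.31×5 = 431.2 + 11270.4 + 561.07 + 2276.55 = 14539.22
link = 15762.86/14539.22 = 1.084161
Chained index = 100 × 1.078472 × 1.193875 × 1.084161 = 139.5924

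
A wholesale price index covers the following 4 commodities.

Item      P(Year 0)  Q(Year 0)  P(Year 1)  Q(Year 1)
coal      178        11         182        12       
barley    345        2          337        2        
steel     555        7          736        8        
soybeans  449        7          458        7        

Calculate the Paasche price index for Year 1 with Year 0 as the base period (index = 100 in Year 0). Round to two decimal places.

114.82

Paasche price index uses current-period quantities as weights.
ΣP(Year 1)·Q(Year 1) = 182×12 + 337×2 + 736×8 + 458×7 = 2184 + 674 + 5888 + 3206 = 11952
ΣP(Year 0)·Q(Year 1) = 178×12 + 345×2 + 555×8 + 449×7 = 2136 + 690 + 4440 + 3143 = 10409
Index = 11952 / 10409 × 100 = 114.8237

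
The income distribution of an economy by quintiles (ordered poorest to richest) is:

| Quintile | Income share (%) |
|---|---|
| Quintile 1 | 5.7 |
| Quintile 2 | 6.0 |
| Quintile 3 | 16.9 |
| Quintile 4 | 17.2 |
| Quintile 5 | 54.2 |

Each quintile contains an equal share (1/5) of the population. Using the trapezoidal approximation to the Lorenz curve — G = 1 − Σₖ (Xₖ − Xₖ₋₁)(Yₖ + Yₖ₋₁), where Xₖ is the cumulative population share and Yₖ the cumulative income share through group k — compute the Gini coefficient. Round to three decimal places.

0.433

Cumulative income shares Yₖ: 0.0570, 0.1170, 0.2860, 0.4580, 1.0000
Σ (Xₖ−Xₖ₋₁)(Yₖ+Yₖ₋₁) = (1/5)(0.0570+0.0000) + (1/5)(0.1170+0.0570) + (1/5)(0.2860+0.1170) + (1/5)(0.4580+0.2860) + (1/5)(1.0000+0.4580)
  = 0.0114 + 0.0348 + 0.0806 + 0.1488 + 0.2916 = 0.5672
G = 1 − 0.5672 = 0.4328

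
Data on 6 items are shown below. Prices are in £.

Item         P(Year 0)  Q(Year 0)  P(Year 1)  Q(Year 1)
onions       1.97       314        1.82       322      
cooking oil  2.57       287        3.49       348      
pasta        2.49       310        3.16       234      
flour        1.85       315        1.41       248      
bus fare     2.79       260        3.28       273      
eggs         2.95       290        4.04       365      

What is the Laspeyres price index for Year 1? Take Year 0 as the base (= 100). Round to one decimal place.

Laspeyres price index uses base-period quantities as weights.
ΣP(Year 1)·Q(Year 0) = 1.82×314 + 3.49×287 + 3.16×310 + 1.41×315 + 3.28×260 + 4.04×290 = 571.48 + 1001.63 + 979.6 + 444.15 + 852.8 + 1171.6 = 5021.26
ΣP(Year 0)·Q(Year 0) = 1.97×314 + 2.57×287 + 2.49×310 + 1.85×315 + 2.79×260 + 2.95×290 = 618.58 + 737.59 + 771.9 + 582.75 + 725.4 + 855.5 = 4291.72
Index = 5021.26 / 4291.72 × 100 = 116.9988

117.0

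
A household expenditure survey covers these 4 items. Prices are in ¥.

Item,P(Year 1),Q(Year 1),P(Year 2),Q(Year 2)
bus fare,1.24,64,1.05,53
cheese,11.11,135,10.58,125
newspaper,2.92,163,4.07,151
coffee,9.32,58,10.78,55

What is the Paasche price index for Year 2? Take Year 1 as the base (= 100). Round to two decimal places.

Paasche price index uses current-period quantities as weights.
ΣP(Year 2)·Q(Year 2) = 1.05×53 + 10.58×125 + 4.07×151 + 10.78×55 = 55.65 + 1322.5 + 614.57 + 592.9 = 2585.62
ΣP(Year 1)·Q(Year 2) = 1.24×53 + 11.11×125 + 2.92×151 + 9.32×55 = 65.72 + 1388.75 + 440.92 + 512.6 = 2407.99
Index = 2585.62 / 2407.99 × 100 = 107.3767

107.38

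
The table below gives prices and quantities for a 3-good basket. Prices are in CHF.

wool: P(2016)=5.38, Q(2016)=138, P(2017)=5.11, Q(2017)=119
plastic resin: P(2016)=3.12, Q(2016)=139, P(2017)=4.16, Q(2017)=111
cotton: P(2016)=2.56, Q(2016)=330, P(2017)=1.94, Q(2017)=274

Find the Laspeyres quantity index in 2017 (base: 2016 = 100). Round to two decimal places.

83.53

Laspeyres quantity index uses base-period prices as weights.
ΣP(2016)·Q(2017) = 5.38×119 + 3.12×111 + 2.56×274 = 640.22 + 346.32 + 701.44 = 1687.98
ΣP(2016)·Q(2016) = 5.38×138 + 3.12×139 + 2.56×330 = 742.44 + 433.68 + 844.8 = 2020.92
Index = 1687.98 / 2020.92 × 100 = 83.5253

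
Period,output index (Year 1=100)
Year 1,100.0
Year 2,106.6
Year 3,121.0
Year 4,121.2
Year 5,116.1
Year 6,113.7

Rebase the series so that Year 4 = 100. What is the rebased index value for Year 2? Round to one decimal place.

Rebased(Year 2) = 106.6 / 121.2 × 100 = 87.9538

88.0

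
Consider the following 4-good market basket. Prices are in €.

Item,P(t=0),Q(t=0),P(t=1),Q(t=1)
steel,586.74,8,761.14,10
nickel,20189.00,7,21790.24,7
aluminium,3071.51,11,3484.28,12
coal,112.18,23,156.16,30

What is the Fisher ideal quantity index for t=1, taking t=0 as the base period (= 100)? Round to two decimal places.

Laspeyres component (base-period weights):
ΣP(t=0)Q(t=1) = 586.74×10 + 20189.00×7 + 3071.51×12 + 112.18×30 = 5867.4 + 141323 + 36858.12 + 3365.4 = 187413.92
ΣP(t=0)Q(t=0) = 586.74×8 + 20189.00×7 + 3071.51×11 + 112.18×23 = 4693.92 + 141323 + 33786.61 + 2580.14 = 182383.67
L = 187413.92 / 182383.67 × 100 = 102.7581
Paasche component (current-period weights):
ΣP(t=1)Q(t=1) = 761.14×10 + 21790.24×7 + 3484.28×12 + 156.16×30 = 7611.4 + 152531.68 + 41811.36 + 4684.8 = 206639.24
ΣP(t=1)Q(t=0) = 761.14×8 + 21790.24×7 + 3484.28×11 + 156.16×23 = 6089.12 + 152531.68 + 38327.08 + 3591.68 = 200539.56
P = 206639.24 / 200539.56 × 100 = 103.0416
Fisher = √(L × P) = √(102.7581 × 103.0416) = 102.8997

102.90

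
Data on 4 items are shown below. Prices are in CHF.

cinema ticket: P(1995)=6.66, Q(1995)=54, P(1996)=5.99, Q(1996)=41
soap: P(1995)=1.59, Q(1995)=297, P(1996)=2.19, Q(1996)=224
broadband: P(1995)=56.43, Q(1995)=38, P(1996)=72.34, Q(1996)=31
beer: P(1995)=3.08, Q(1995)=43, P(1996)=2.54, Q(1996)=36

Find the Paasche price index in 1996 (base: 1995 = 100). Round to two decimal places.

123.33

Paasche price index uses current-period quantities as weights.
ΣP(1996)·Q(1996) = 5.99×41 + 2.19×224 + 72.34×31 + 2.54×36 = 245.59 + 490.56 + 2242.54 + 91.44 = 3070.13
ΣP(1995)·Q(1996) = 6.66×41 + 1.59×224 + 56.43×31 + 3.08×36 = 273.06 + 356.16 + 1749.33 + 110.88 = 2489.43
Index = 3070.13 / 2489.43 × 100 = 123.3266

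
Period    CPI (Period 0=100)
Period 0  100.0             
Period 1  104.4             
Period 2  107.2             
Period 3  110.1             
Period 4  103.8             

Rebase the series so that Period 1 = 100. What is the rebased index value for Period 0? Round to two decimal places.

95.79

Rebased(Period 0) = 100.0 / 104.4 × 100 = 95.7854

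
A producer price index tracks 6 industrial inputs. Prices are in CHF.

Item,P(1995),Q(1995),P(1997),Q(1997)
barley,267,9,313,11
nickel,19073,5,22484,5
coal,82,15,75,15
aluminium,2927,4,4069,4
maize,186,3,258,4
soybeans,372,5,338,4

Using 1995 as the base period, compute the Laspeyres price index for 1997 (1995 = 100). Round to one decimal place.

Laspeyres price index uses base-period quantities as weights.
ΣP(1997)·Q(1995) = 313×9 + 22484×5 + 75×15 + 4069×4 + 258×3 + 338×5 = 2817 + 112420 + 1125 + 16276 + 774 + 1690 = 135102
ΣP(1995)·Q(1995) = 267×9 + 19073×5 + 82×15 + 2927×4 + 186×3 + 372×5 = 2403 + 95365 + 1230 + 11708 + 558 + 1860 = 113124
Index = 135102 / 113124 × 100 = 119.4282

119.4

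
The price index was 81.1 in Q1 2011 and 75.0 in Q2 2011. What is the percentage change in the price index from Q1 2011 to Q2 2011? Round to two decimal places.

Change = (75.0 − 81.1) / 81.1 × 100
       = -6.1 / 81.1 × 100 = -7.5216%

-7.52%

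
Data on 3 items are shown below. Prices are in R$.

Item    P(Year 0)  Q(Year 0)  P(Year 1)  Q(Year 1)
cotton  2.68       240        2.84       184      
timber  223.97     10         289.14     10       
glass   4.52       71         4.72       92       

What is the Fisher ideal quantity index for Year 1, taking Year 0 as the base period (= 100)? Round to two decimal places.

Laspeyres component (base-period weights):
ΣP(Year 0)Q(Year 1) = 2.68×184 + 223.97×10 + 4.52×92 = 493.12 + 2239.7 + 415.84 = 3148.66
ΣP(Year 0)Q(Year 0) = 2.68×240 + 223.97×10 + 4.52×71 = 643.2 + 2239.7 + 320.92 = 3203.82
L = 3148.66 / 3203.82 × 100 = 98.2783
Paasche component (current-period weights):
ΣP(Year 1)Q(Year 1) = 2.84×184 + 289.14×10 + 4.72×92 = 522.56 + 2891.4 + 434.24 = 3848.2
ΣP(Year 1)Q(Year 0) = 2.84×240 + 289.14×10 + 4.72×71 = 681.6 + 2891.4 + 335.12 = 3908.12
P = 3848.2 / 3908.12 × 100 = 98.4668
Fisher = √(L × P) = √(98.2783 × 98.4668) = 98.3725

98.37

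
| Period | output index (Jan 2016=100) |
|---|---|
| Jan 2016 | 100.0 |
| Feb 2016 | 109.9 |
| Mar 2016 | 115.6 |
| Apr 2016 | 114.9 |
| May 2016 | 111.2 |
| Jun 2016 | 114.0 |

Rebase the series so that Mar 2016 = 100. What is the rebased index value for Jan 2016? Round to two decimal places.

86.51

Rebased(Jan 2016) = 100.0 / 115.6 × 100 = 86.5052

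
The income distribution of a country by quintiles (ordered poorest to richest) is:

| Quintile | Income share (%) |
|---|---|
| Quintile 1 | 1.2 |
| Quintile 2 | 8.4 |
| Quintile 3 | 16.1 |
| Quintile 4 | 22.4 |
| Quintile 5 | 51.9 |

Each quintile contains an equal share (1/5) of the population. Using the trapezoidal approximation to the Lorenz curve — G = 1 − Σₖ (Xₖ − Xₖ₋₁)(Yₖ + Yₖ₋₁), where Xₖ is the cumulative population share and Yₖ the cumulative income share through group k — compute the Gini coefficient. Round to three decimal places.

0.462

Cumulative income shares Yₖ: 0.0120, 0.0960, 0.2570, 0.4810, 1.0000
Σ (Xₖ−Xₖ₋₁)(Yₖ+Yₖ₋₁) = (1/5)(0.0120+0.0000) + (1/5)(0.0960+0.0120) + (1/5)(0.2570+0.0960) + (1/5)(0.4810+0.2570) + (1/5)(1.0000+0.4810)
  = 0.0024 + 0.0216 + 0.0706 + 0.1476 + 0.2962 = 0.5384
G = 1 − 0.5384 = 0.4616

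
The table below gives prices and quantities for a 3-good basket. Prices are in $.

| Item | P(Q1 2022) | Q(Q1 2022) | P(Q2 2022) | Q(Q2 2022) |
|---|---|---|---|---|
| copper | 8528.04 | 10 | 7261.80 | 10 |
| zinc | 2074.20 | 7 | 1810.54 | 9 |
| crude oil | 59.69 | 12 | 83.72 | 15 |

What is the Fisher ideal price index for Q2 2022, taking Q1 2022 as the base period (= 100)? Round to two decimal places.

85.93

Laspeyres component (base-period weights):
ΣP(Q2 2022)Q(Q1 2022) = 7261.80×10 + 1810.54×7 + 83.72×12 = 72618 + 12673.78 + 1004.64 = 86296.42
ΣP(Q1 2022)Q(Q1 2022) = 8528.04×10 + 2074.20×7 + 59.69×12 = 85280.4 + 14519.4 + 716.28 = 100516.08
L = 86296.42 / 100516.08 × 100 = 85.8533
Paasche component (current-period weights):
ΣP(Q2 2022)Q(Q2 2022) = 7261.80×10 + 1810.54×9 + 83.72×15 = 72618 + 16294.86 + 1255.8 = 90168.66
ΣP(Q1 2022)Q(Q2 2022) = 8528.04×10 + 2074.20×9 + 59.69×15 = 85280.4 + 18667.8 + 895.35 = 104843.55
P = 90168.66 / 104843.55 × 100 = 86.0031
Fisher = √(L × P) = √(85.8533 × 86.0031) = 85.9282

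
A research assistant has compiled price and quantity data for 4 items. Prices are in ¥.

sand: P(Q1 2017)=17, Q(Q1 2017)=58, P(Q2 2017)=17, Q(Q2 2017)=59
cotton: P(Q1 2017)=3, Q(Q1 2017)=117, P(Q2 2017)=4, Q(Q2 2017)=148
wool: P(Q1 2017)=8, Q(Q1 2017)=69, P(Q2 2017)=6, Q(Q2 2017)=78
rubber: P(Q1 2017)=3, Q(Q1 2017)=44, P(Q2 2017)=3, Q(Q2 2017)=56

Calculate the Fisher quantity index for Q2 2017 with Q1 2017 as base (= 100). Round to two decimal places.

Laspeyres component (base-period weights):
ΣP(Q1 2017)Q(Q2 2017) = 17×59 + 3×148 + 8×78 + 3×56 = 1003 + 444 + 624 + 168 = 2239
ΣP(Q1 2017)Q(Q1 2017) = 17×58 + 3×117 + 8×69 + 3×44 = 986 + 351 + 552 + 132 = 2021
L = 2239 / 2021 × 100 = 110.7867
Paasche component (current-period weights):
ΣP(Q2 2017)Q(Q2 2017) = 17×59 + 4×148 + 6×78 + 3×56 = 1003 + 592 + 468 + 168 = 2231
ΣP(Q2 2017)Q(Q1 2017) = 17×58 + 4×117 + 6×69 + 3×44 = 986 + 468 + 414 + 132 = 2000
P = 2231 / 2000 × 100 = 111.5500
Fisher = √(L × P) = √(110.7867 × 111.5500) = 111.1677

111.17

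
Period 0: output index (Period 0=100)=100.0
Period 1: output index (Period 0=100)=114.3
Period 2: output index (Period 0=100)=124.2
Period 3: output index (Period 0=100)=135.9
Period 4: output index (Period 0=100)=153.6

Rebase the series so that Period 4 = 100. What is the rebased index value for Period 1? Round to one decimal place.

74.4

Rebased(Period 1) = 114.3 / 153.6 × 100 = 74.4141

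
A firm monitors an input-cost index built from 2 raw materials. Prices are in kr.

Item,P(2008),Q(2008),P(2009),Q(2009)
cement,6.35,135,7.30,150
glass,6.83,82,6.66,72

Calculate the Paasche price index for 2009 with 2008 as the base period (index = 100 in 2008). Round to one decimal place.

109.0

Paasche price index uses current-period quantities as weights.
ΣP(2009)·Q(2009) = 7.30×150 + 6.66×72 = 1095 + 479.52 = 1574.52
ΣP(2008)·Q(2009) = 6.35×150 + 6.83×72 = 952.5 + 491.76 = 1444.26
Index = 1574.52 / 1444.26 × 100 = 109.0192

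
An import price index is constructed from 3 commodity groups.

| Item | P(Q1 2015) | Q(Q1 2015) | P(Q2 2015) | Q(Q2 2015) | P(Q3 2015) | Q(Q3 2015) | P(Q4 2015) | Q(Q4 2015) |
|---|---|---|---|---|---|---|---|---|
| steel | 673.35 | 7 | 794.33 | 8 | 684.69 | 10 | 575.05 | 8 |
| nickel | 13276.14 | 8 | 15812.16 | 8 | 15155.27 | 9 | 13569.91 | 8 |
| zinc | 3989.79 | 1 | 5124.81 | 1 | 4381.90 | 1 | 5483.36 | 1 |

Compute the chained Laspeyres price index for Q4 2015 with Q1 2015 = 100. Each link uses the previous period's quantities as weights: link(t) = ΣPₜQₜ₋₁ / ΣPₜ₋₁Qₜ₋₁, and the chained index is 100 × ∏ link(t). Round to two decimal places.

102.47

Link Q1 2015→Q2 2015:
ΣP(Q2 2015)Q(Q1 2015) = 794.33×7 + 15812.16×8 + 5124.81×1 = 5560.31 + 126497.28 + 5124.81 = 137182.4
ΣP(Q1 2015)Q(Q1 2015) = 673.35×7 + 13276.14×8 + 3989.79×1 = 4713.45 + 106209.12 + 3989.79 = 114912.36
link = 137182.4/114912.36 = 1.193800
Link Q2 2015→Q3 2015:
ΣP(Q3 2015)Q(Q2 2015) = 684.69×8 + 15155.27×8 + 4381.90×1 = 5477.52 + 121242.16 + 4381.9 = 131101.58
ΣP(Q2 2015)Q(Q2 2015) = 794.33×8 + 15812.16×8 + 5124.81×1 = 6354.64 + 126497.28 + 5124.81 = 137976.73
link = 131101.58/137976.73 = 0.950172
Link Q3 2015→Q4 2015:
ΣP(Q4 2015)Q(Q3 2015) = 575.05×10 + 13569.91×9 + 5483.36×1 = 5750.5 + 122129.19 + 5483.36 = 133363.05
ΣP(Q3 2015)Q(Q3 2015) = 684.69×10 + 15155.27×9 + 4381.90×1 = 6846.9 + 136397.43 + 4381.9 = 147626.23
link = 133363.05/147626.23 = 0.903383
Chained index = 100 × 1.193800 × 0.950172 × 0.903383 = 102.4721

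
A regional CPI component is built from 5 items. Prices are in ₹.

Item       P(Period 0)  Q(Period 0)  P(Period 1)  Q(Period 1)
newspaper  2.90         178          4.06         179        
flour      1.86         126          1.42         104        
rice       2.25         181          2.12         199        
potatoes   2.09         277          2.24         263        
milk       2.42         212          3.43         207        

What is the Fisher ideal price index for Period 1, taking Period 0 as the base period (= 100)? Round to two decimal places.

117.21

Laspeyres component (base-period weights):
ΣP(Period 1)Q(Period 0) = 4.06×178 + 1.42×126 + 2.12×181 + 2.24×277 + 3.43×212 = 722.68 + 178.92 + 383.72 + 620.48 + 727.16 = 2632.96
ΣP(Period 0)Q(Period 0) = 2.90×178 + 1.86×126 + 2.25×181 + 2.09×277 + 2.42×212 = 516.2 + 234.36 + 407.25 + 578.93 + 513.04 = 2249.78
L = 2632.96 / 2249.78 × 100 = 117.0319
Paasche component (current-period weights):
ΣP(Period 1)Q(Period 1) = 4.06×179 + 1.42×104 + 2.12×199 + 2.24×263 + 3.43×207 = 726.74 + 147.68 + 421.88 + 589.12 + 710.01 = 2595.43
ΣP(Period 0)Q(Period 1) = 2.90×179 + 1.86×104 + 2.25×199 + 2.09×263 + 2.42×207 = 519.1 + 193.44 + 447.75 + 549.67 + 500.94 = 2210.9
P = 2595.43 / 2210.9 × 100 = 117.3925
Fisher = √(L × P) = √(117.0319 × 117.3925) = 117.2120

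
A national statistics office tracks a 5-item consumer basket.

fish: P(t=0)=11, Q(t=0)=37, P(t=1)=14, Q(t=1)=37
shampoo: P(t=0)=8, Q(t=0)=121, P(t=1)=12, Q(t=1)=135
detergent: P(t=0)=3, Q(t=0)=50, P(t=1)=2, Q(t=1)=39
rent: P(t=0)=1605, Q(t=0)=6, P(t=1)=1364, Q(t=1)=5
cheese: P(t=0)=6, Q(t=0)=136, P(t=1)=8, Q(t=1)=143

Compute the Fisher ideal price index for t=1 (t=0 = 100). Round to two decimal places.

95.90

Laspeyres component (base-period weights):
ΣP(t=1)Q(t=0) = 14×37 + 12×121 + 2×50 + 1364×6 + 8×136 = 518 + 1452 + 100 + 8184 + 1088 = 11342
ΣP(t=0)Q(t=0) = 11×37 + 8×121 + 3×50 + 1605×6 + 6×136 = 407 + 968 + 150 + 9630 + 816 = 11971
L = 11342 / 11971 × 100 = 94.7456
Paasche component (current-period weights):
ΣP(t=1)Q(t=1) = 14×37 + 12×135 + 2×39 + 1364×5 + 8×143 = 518 + 1620 + 78 + 6820 + 1144 = 10180
ΣP(t=0)Q(t=1) = 11×37 + 8×135 + 3×39 + 1605×5 + 6×143 = 407 + 1080 + 117 + 8025 + 858 = 10487
P = 10180 / 10487 × 100 = 97.0726
Fisher = √(L × P) = √(94.7456 × 97.0726) = 95.9020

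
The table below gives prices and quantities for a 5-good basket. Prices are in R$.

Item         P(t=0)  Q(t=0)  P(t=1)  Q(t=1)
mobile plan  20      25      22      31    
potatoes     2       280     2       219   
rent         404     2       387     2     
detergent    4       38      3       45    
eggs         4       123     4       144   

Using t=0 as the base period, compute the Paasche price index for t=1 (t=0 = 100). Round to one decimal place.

99.4

Paasche price index uses current-period quantities as weights.
ΣP(t=1)·Q(t=1) = 22×31 + 2×219 + 387×2 + 3×45 + 4×144 = 682 + 438 + 774 + 135 + 576 = 2605
ΣP(t=0)·Q(t=1) = 20×31 + 2×219 + 404×2 + 4×45 + 4×144 = 620 + 438 + 808 + 180 + 576 = 2622
Index = 2605 / 2622 × 100 = 99.3516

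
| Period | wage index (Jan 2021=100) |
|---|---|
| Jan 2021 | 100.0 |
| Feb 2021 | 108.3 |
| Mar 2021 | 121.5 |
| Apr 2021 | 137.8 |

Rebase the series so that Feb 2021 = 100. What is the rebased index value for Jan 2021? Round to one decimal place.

92.3

Rebased(Jan 2021) = 100.0 / 108.3 × 100 = 92.3361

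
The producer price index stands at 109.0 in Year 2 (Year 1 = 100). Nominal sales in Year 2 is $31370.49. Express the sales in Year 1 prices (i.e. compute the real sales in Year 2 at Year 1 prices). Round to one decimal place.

Real = Nominal ÷ (Index/100) = 31370.49 ÷ (109.0/100)
     = 31370.49 ÷ 1.090 = 28780.2661

28780.3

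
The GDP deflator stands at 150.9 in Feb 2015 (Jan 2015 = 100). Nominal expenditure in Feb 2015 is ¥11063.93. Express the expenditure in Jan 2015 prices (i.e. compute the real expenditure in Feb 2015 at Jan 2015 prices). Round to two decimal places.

7331.96

Real = Nominal ÷ (Index/100) = 11063.93 ÷ (150.9/100)
     = 11063.93 ÷ 1.509 = 7331.9616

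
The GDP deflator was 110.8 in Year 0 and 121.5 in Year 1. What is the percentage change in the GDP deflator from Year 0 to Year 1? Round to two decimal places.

Change = (121.5 − 110.8) / 110.8 × 100
       = 10.7 / 110.8 × 100 = 9.6570%

9.66%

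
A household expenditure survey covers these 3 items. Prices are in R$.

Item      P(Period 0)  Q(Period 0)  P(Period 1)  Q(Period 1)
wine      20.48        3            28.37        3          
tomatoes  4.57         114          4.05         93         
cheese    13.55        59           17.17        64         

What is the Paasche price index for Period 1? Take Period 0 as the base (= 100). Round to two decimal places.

Paasche price index uses current-period quantities as weights.
ΣP(Period 1)·Q(Period 1) = 28.37×3 + 4.05×93 + 17.17×64 = 85.11 + 376.65 + 1098.88 = 1560.64
ΣP(Period 0)·Q(Period 1) = 20.48×3 + 4.57×93 + 13.55×64 = 61.44 + 425.01 + 867.2 = 1353.65
Index = 1560.64 / 1353.65 × 100 = 115.2912

115.29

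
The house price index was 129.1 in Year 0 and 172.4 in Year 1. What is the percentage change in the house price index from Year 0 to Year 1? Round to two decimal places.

33.54%

Change = (172.4 − 129.1) / 129.1 × 100
       = 43.3 / 129.1 × 100 = 33.5399%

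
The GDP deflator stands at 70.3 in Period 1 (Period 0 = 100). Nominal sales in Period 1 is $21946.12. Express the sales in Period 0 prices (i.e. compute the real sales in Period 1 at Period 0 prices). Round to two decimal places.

Real = Nominal ÷ (Index/100) = 21946.12 ÷ (70.3/100)
     = 21946.12 ÷ 0.703 = 31217.8094

31217.81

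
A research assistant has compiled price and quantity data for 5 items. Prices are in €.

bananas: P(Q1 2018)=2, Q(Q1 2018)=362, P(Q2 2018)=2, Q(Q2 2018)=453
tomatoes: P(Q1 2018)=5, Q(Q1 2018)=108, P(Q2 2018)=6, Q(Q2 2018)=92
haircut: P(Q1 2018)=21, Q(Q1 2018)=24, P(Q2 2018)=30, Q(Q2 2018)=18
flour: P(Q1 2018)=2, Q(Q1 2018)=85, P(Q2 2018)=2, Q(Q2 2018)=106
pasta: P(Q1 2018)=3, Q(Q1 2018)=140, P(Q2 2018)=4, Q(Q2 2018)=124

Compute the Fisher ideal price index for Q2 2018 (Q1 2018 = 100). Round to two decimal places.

117.94

Laspeyres component (base-period weights):
ΣP(Q2 2018)Q(Q1 2018) = 2×362 + 6×108 + 30×24 + 2×85 + 4×140 = 724 + 648 + 720 + 170 + 560 = 2822
ΣP(Q1 2018)Q(Q1 2018) = 2×362 + 5×108 + 21×24 + 2×85 + 3×140 = 724 + 540 + 504 + 170 + 420 = 2358
L = 2822 / 2358 × 100 = 119.6777
Paasche component (current-period weights):
ΣP(Q2 2018)Q(Q2 2018) = 2×453 + 6×92 + 30×18 + 2×106 + 4×124 = 906 + 552 + 540 + 212 + 496 = 2706
ΣP(Q1 2018)Q(Q2 2018) = 2×453 + 5×92 + 21×18 + 2×106 + 3×124 = 906 + 460 + 378 + 212 + 372 = 2328
P = 2706 / 2328 × 100 = 116.2371
Fisher = √(L × P) = √(119.6777 × 116.2371) = 117.9449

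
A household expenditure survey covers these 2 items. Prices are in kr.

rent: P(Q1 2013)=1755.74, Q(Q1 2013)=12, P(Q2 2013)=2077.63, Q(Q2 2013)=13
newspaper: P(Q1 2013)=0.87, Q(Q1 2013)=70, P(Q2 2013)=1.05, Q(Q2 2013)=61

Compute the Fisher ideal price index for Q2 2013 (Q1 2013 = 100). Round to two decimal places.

Laspeyres component (base-period weights):
ΣP(Q2 2013)Q(Q1 2013) = 2077.63×12 + 1.05×70 = 24931.56 + 73.5 = 25005.06
ΣP(Q1 2013)Q(Q1 2013) = 1755.74×12 + 0.87×70 = 21068.88 + 60.9 = 21129.78
L = 25005.06 / 21129.78 × 100 = 118.3404
Paasche component (current-period weights):
ΣP(Q2 2013)Q(Q2 2013) = 2077.63×13 + 1.05×61 = 27009.19 + 64.05 = 27073.24
ΣP(Q1 2013)Q(Q2 2013) = 1755.74×13 + 0.87×61 = 22824.62 + 53.07 = 22877.69
P = 27073.24 / 22877.69 × 100 = 118.3390
Fisher = √(L × P) = √(118.3404 × 118.3390) = 118.3397

118.34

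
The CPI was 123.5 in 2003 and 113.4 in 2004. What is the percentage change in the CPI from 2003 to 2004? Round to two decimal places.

-8.18%

Change = (113.4 − 123.5) / 123.5 × 100
       = -10.1 / 123.5 × 100 = -8.1781%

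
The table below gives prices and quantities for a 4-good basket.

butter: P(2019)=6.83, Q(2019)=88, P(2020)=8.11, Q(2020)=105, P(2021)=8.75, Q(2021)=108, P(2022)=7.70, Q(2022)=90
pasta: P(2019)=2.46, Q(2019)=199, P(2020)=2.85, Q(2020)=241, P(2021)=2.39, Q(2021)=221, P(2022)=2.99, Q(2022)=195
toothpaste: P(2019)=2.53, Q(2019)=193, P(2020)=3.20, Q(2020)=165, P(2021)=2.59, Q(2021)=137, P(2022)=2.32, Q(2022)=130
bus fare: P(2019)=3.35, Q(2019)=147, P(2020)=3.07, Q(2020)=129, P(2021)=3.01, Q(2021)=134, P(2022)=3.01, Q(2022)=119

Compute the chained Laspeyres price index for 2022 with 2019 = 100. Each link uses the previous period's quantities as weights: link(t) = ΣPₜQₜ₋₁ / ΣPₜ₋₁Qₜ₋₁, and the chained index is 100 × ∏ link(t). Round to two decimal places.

105.59

Link 2019→2020:
ΣP(2020)Q(2019) = 8.11×88 + 2.85×199 + 3.20×193 + 3.07×147 = 713.68 + 567.15 + 617.6 + 451.29 = 2349.72
ΣP(2019)Q(2019) = 6.83×88 + 2.46×199 + 2.53×193 + 3.35×147 = 601.04 + 489.54 + 488.29 + 492.45 = 2071.32
link = 2349.72/2071.32 = 1.134407
Link 2020→2021:
ΣP(2021)Q(2020) = 8.75×105 + 2.39×241 + 2.59×165 + 3.01×129 = 918.75 + 575.99 + 427.35 + 388.29 = 2310.38
ΣP(2020)Q(2020) = 8.11×105 + 2.85×241 + 3.20×165 + 3.07×129 = 851.55 + 686.85 + 528 + 396.03 = 2462.43
link = 2310.38/2462.43 = 0.938252
Link 2021→2022:
ΣP(2022)Q(2021) = 7.70×108 + 2.99×221 + 2.32×137 + 3.01×134 = 831.6 + 660.79 + 317.84 + 403.34 = 2213.57
ΣP(2021)Q(2021) = 8.75×108 + 2.39×221 + 2.59×137 + 3.01×134 = 945 + 528.19 + 354.83 + 403.34 = 2231.36
link = 2213.57/2231.36 = 0.992027
Chained index = 100 × 1.134407 × 0.938252 × 0.992027 = 105.5874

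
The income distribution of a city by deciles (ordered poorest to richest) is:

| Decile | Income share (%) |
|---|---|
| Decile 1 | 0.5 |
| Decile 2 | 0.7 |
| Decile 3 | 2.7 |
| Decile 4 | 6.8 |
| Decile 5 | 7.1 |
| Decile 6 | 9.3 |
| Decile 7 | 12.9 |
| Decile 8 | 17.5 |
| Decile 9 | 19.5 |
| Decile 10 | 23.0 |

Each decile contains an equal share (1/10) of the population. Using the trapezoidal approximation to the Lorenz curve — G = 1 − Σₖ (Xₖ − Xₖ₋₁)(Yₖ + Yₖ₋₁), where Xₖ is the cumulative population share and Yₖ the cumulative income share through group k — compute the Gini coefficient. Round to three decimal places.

Cumulative income shares Yₖ: 0.0050, 0.0120, 0.0390, 0.1070, 0.1780, 0.2710, 0.4000, 0.5750, 0.7700, 1.0000
Σ (Xₖ−Xₖ₋₁)(Yₖ+Yₖ₋₁) = (1/10)(0.0050+0.0000) + (1/10)(0.0120+0.0050) + (1/10)(0.0390+0.0120) + (1/10)(0.1070+0.0390) + (1/10)(0.1780+0.1070) + (1/10)(0.2710+0.1780) + (1/10)(0.4000+0.2710) + (1/10)(0.5750+0.4000) + (1/10)(0.7700+0.5750) + (1/10)(1.0000+0.7700)
  = 0.0005 + 0.0017 + 0.0051 + 0.0146 + 0.0285 + 0.0449 + 0.0671 + 0.0975 + 0.1345 + 0.1770 = 0.5714
G = 1 − 0.5714 = 0.4286

0.429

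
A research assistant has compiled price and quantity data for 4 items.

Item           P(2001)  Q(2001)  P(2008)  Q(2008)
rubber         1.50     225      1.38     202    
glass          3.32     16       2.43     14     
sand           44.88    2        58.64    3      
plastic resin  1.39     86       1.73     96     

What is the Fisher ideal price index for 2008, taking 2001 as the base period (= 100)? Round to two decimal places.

104.29

Laspeyres component (base-period weights):
ΣP(2008)Q(2001) = 1.38×225 + 2.43×16 + 58.64×2 + 1.73×86 = 310.5 + 38.88 + 117.28 + 148.78 = 615.44
ΣP(2001)Q(2001) = 1.50×225 + 3.32×16 + 44.88×2 + 1.39×86 = 337.5 + 53.12 + 89.76 + 119.54 = 599.92
L = 615.44 / 599.92 × 100 = 102.5870
Paasche component (current-period weights):
ΣP(2008)Q(2008) = 1.38×202 + 2.43×14 + 58.64×3 + 1.73×96 = 278.76 + 34.02 + 175.92 + 166.08 = 654.78
ΣP(2001)Q(2008) = 1.50×202 + 3.32×14 + 44.88×3 + 1.39×96 = 303 + 46.48 + 134.64 + 133.44 = 617.56
P = 654.78 / 617.56 × 100 = 106.0269
Fisher = √(L × P) = √(102.5870 × 106.0269) = 104.2928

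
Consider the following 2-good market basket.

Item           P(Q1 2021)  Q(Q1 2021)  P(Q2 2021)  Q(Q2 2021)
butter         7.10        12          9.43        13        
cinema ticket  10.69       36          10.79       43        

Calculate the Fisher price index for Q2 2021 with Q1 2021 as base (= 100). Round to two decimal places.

106.49

Laspeyres component (base-period weights):
ΣP(Q2 2021)Q(Q1 2021) = 9.43×12 + 10.79×36 = 113.16 + 388.44 = 501.6
ΣP(Q1 2021)Q(Q1 2021) = 7.10×12 + 10.69×36 = 85.2 + 384.84 = 470.04
L = 501.6 / 470.04 × 100 = 106.7143
Paasche component (current-period weights):
ΣP(Q2 2021)Q(Q2 2021) = 9.43×13 + 10.79×43 = 122.59 + 463.97 = 586.56
ΣP(Q1 2021)Q(Q2 2021) = 7.10×13 + 10.69×43 = 92.3 + 459.67 = 551.97
P = 586.56 / 551.97 × 100 = 106.2666
Fisher = √(L × P) = √(106.7143 × 106.2666) = 106.4902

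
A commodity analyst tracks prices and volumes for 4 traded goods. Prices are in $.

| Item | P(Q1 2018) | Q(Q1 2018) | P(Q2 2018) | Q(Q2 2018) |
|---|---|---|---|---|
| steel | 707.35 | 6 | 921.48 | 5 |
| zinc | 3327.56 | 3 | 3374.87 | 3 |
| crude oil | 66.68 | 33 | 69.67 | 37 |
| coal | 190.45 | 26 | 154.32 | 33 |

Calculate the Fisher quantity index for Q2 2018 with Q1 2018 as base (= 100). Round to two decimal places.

103.08

Laspeyres component (base-period weights):
ΣP(Q1 2018)Q(Q2 2018) = 707.35×5 + 3327.56×3 + 66.68×37 + 190.45×33 = 3536.75 + 9982.68 + 2467.16 + 6284.85 = 22271.44
ΣP(Q1 2018)Q(Q1 2018) = 707.35×6 + 3327.56×3 + 66.68×33 + 190.45×26 = 4244.1 + 9982.68 + 2200.44 + 4951.7 = 21378.92
L = 22271.44 / 21378.92 × 100 = 104.1748
Paasche component (current-period weights):
ΣP(Q2 2018)Q(Q2 2018) = 921.48×5 + 3374.87×3 + 69.67×37 + 154.32×33 = 4607.4 + 10124.61 + 2577.79 + 5092.56 = 22402.36
ΣP(Q2 2018)Q(Q1 2018) = 921.48×6 + 3374.87×3 + 69.67×33 + 154.32×26 = 5528.88 + 10124.61 + 2299.11 + 4012.32 = 21964.92
P = 22402.36 / 21964.92 × 100 = 101.9915
Fisher = √(L × P) = √(104.1748 × 101.9915) = 103.0774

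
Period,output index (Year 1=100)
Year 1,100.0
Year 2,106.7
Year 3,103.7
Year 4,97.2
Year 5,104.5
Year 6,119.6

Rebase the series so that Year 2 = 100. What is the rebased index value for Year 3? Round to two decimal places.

97.19

Rebased(Year 3) = 103.7 / 106.7 × 100 = 97.1884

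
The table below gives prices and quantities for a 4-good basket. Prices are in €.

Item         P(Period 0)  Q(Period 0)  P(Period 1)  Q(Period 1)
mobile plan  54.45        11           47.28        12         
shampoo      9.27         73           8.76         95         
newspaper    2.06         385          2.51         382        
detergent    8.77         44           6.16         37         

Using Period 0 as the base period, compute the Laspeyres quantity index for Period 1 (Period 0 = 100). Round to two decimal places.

107.77

Laspeyres quantity index uses base-period prices as weights.
ΣP(Period 0)·Q(Period 1) = 54.45×12 + 9.27×95 + 2.06×382 + 8.77×37 = 653.4 + 880.65 + 786.92 + 324.49 = 2645.46
ΣP(Period 0)·Q(Period 0) = 54.45×11 + 9.27×73 + 2.06×385 + 8.77×44 = 598.95 + 676.71 + 793.1 + 385.88 = 2454.64
Index = 2645.46 / 2454.64 × 100 = 107.7738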